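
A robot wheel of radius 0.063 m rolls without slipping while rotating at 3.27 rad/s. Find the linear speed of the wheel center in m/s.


v = omega * r = 3.27 * 0.063 = 0.2060

0.2060 m/s


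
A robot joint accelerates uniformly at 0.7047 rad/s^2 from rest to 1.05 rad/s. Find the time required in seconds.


t = delta_omega / alpha = 1.05 / 0.7047 = 1.4900

1.4900 s


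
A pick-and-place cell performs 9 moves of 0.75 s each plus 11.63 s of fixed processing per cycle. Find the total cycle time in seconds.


T = 9*0.75 + 11.63 = 18.3800

18.3800 s


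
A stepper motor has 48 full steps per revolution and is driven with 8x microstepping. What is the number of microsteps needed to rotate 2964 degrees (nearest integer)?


step_size = 360/(48*8) = 360/384 = 0.937500 deg
n = 2964/(360/384) = 2964*384/360 = 3161.6000 -> 3162

3162 steps


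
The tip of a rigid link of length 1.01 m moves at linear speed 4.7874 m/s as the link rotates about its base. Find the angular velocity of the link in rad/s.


omega = v / L = 4.7874 / 1.01 = 4.7400

4.7400 rad/s


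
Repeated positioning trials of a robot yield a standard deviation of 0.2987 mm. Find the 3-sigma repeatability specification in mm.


repeatability = 3*sigma = 3*0.2987 = 0.8961

0.8961 mm


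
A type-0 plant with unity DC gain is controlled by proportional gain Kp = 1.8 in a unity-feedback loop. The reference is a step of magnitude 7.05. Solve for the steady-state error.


e_ss = R/(1 + Kp) = 7.05/(1 + 1.8) = 7.05/2.8000 = 2.5179

2.5179


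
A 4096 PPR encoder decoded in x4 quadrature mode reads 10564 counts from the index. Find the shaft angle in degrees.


angle = counts * 360 / (PPR*4) = 10564 * 360 / 16384 = 232.1191

232.1191 degrees


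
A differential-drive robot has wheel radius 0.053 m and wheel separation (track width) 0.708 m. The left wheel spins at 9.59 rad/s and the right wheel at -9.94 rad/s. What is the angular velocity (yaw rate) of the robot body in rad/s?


omega = r*(wR - wL)/L = 0.053*(-9.94 - (9.59))/0.708 = -1.4620

-1.4620 rad/s


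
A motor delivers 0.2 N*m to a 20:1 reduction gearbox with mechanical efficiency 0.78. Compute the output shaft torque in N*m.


tau_out = tau_in * N * eta = 0.2 * 20 * 0.78 = 3.1200

3.1200 N*m


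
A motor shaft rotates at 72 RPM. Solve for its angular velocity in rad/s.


omega = 72 * 2*pi/60 = 7.5398

7.5398 rad/s


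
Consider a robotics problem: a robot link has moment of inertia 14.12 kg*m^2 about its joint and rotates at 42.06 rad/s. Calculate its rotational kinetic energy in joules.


KE = (1/2)*I*omega^2 = 0.5*14.12*42.06^2 = 12489.4478

12489.4478 J


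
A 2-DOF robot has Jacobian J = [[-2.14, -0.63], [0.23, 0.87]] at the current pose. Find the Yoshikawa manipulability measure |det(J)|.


det(J) = -2.14*0.87 - (-0.63)*(0.23) = -1.7169
|det(J)| = 1.7169

1.7169


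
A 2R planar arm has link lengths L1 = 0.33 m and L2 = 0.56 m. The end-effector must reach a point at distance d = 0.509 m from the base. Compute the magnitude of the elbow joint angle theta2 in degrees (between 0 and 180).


cos(th2) = (d^2 - L1^2 - L2^2)/(2*L1*L2) = (0.509^2 - 0.33^2 - 0.56^2)/(2*0.33*0.56) = -0.44215097
th2 = acos(-0.44215097) = 116.2412 deg

116.2412 degrees


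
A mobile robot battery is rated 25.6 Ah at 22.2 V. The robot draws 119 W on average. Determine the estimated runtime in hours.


E = 25.6*22.2 = 568.3200 Wh
t = E/P = 568.3200/119 = 4.7758

4.7758 hours


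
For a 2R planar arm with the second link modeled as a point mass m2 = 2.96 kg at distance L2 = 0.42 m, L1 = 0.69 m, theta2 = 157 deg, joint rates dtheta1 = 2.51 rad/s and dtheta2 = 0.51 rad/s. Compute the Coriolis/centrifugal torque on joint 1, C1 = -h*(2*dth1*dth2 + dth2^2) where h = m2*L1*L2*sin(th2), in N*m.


h = m2*L1*L2*sin(th2) = 2.96*0.69*0.42*sin(157 deg) = 0.335172
C1 = -h*(2*2.51*0.51 + 0.51^2) = -0.335172*2.8203 = -0.9453

-0.9453 N*m


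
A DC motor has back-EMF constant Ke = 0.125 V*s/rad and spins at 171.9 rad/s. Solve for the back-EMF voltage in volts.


V_emf = Ke * omega = 0.125*171.9 = 21.4875

21.4875 V


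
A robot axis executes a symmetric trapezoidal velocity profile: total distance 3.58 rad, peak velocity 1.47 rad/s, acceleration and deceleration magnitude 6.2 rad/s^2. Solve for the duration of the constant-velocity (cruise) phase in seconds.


t_acc = v/a = 0.237097 s, d_acc = v^2/(2a) = 0.174266 rad each
d_cruise = 3.58 - 2*0.174266 = 3.231468 rad
t_cruise = d_cruise/v = 3.231468/1.47 = 2.1983

2.1983 s


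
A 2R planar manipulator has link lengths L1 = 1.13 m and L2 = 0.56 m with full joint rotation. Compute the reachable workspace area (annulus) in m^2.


r_max = L1 + L2 = 1.6900, r_min = |L1 - L2| = 0.5700
A = pi*(r_max^2 - r_min^2) = pi*(2.8561 - 0.3249) = 7.9520

7.9520 m^2


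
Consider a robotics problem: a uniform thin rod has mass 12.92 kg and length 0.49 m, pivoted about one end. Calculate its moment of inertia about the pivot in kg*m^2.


I = (1/3)*m*L^2 = (1/3)*12.92*0.49^2 = 1.0340

1.0340 kg*m^2


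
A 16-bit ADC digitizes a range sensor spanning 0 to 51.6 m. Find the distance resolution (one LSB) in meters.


res = range / 2^n = 51.6/2^16 = 51.6/65536 = 7.8735e-04

7.8735e-04 m


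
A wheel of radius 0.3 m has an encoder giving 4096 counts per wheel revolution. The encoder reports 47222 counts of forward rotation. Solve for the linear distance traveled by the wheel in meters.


revs = 47222/4096 = 11.528809
d = revs * 2*pi*r = 11.528809 * 2*pi*0.3 = 21.7313

21.7313 m


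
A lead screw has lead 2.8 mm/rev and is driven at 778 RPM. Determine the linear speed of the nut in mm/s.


v = lead * (RPM/60) = 2.8*778/60 = 36.3067

36.3067 mm/s


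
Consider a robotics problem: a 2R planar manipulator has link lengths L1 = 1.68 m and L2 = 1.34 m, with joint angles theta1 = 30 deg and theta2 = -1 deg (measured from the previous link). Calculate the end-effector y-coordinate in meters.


y = L1*sin(th1) + L2*sin(th1+th2) = 1.68*sin(30 deg) + 1.34*sin(29 deg) = 1.4896

1.4896 m


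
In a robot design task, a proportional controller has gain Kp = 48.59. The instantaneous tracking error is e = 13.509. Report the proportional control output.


u_P = Kp * e = 48.59 * 13.509 = 656.4023

656.4023


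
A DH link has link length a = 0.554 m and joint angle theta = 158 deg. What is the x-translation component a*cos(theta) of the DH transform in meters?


a*cos(theta) = 0.554*cos(158 deg) = -0.5137

-0.5137 m


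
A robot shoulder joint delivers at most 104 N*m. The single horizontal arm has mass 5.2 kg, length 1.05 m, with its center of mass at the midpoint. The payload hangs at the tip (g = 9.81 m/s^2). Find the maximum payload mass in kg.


tau_arm = m_arm*g*(L/2) = 5.2*9.81*1.05/2 = 26.7813 N*m
tau_payload = tau_max - tau_arm = 104 - 26.7813 = 77.2187
m_payload = tau_payload / (g*L) = 77.2187 / (9.81*1.05) = 7.4966

7.4966 kg


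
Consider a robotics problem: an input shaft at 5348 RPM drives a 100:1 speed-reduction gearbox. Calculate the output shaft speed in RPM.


omega_out = omega_in / N = 5348 / 100 = 53.4800

53.4800 RPM


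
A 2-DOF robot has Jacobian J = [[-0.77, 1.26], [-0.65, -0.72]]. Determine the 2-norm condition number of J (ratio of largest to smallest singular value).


JJ^T eigenvalues: trace(JJ^T) = 3.1214, det(JJ^T) = det(J)^2 = 1.88622756
s_max^2 = (3.1214 + sqrt(2.19822772))/2 = 2.30202107
s_min^2 = (3.1214 - sqrt(2.19822772))/2 = 0.81937893
kappa = s_max/s_min = sqrt(2.30202107/0.81937893) = 1.6761

1.6761


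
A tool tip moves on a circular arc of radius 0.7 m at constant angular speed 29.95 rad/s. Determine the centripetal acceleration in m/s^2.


a_c = omega^2 * r = 29.95^2 * 0.7 = 627.9017

627.9017 m/s^2


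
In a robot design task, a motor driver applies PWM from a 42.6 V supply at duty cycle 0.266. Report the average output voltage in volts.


V_avg = V_supply * D = 42.6*0.266 = 11.3316

11.3316 V


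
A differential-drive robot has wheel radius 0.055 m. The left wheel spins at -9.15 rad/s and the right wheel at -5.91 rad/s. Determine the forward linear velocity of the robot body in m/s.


v = r*(wR + wL)/2 = 0.055*(-5.91 + -9.15)/2 = -0.4142

-0.4142 m/s


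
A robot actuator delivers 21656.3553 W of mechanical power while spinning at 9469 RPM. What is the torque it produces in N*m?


omega = 9469 * 2*pi/60 = 991.591361 rad/s
tau = P / omega = 21656.3553 / 991.591361 = 21.8400

21.8400 N*m


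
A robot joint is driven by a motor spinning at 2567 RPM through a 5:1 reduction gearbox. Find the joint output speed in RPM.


omega_joint = omega_motor / N = 2567 / 5 = 513.4000

513.4000 RPM


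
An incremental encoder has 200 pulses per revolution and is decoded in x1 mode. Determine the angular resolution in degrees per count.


resolution = 360 / (PPR * 1) = 360 / 200 = 1.8000

1.8000 degrees


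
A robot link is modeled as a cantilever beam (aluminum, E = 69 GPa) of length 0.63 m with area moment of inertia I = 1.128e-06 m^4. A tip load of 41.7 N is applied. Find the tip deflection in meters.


delta = F*L^3/(3*E*I) = 41.7*0.63^3/(3*6.900e+10*1.128e-06)
      = 10.4269599/233496 = 4.4656e-05

4.4656e-05 m


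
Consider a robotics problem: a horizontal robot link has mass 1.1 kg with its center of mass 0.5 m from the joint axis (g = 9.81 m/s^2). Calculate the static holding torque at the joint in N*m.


tau = m*g*L = 1.1 * 9.81 * 0.5 = 5.3955

5.3955 N*m


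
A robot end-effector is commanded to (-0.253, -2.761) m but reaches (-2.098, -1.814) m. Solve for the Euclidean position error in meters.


dx = -2.098 - (-0.253) = -1.8450, dy = -1.814 - (-2.761) = 0.9470
err = sqrt(3.404025 + 0.896809) = 2.0738

2.0738 m


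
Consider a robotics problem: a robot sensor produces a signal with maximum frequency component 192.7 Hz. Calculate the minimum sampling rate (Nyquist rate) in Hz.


f_s,min = 2*f_max = 2*192.7 = 385.4000

385.4000 Hz


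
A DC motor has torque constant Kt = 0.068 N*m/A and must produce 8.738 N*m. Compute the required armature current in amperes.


I = tau / Kt = 8.738/0.068 = 128.5000

128.5000 A


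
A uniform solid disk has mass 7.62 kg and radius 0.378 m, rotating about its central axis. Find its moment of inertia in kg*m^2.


I = (1/2)*m*R^2 = 0.5*7.62*0.378^2 = 0.5444

0.5444 kg*m^2


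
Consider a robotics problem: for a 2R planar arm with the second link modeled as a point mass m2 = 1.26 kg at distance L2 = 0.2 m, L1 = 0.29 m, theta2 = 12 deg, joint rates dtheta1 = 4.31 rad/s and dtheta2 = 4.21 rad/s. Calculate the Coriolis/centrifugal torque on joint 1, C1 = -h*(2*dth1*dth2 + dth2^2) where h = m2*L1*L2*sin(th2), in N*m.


h = m2*L1*L2*sin(th2) = 1.26*0.29*0.2*sin(12 deg) = 0.015194
C1 = -h*(2*4.31*4.21 + 4.21^2) = -0.015194*54.0143 = -0.8207

-0.8207 N*m


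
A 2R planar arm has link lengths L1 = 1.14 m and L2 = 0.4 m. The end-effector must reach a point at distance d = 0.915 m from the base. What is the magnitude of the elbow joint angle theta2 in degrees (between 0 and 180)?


cos(th2) = (d^2 - L1^2 - L2^2)/(2*L1*L2) = (0.915^2 - 1.14^2 - 0.4^2)/(2*1.14*0.4) = -0.68242873
th2 = acos(-0.68242873) = 133.0337 deg

133.0337 degrees


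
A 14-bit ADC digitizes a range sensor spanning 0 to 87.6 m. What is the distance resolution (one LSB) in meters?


res = range / 2^n = 87.6/2^14 = 87.6/16384 = 0.0053

0.0053 m


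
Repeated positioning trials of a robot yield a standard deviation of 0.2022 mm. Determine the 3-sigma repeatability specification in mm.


repeatability = 3*sigma = 3*0.2022 = 0.6066

0.6066 mm


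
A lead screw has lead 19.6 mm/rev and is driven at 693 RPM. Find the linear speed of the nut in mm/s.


v = lead * (RPM/60) = 19.6*693/60 = 226.3800

226.3800 mm/s


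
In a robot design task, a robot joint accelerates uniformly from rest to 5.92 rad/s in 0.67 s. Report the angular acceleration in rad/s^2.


alpha = delta_omega / t = 5.92 / 0.67 = 8.8358

8.8358 rad/s^2


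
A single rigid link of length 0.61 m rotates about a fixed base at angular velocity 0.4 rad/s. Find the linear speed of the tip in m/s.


v = L*omega = 0.61 * 0.4 = 0.2440

0.2440 m/s


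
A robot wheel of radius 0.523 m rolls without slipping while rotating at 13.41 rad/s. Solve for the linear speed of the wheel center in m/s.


v = omega * r = 13.41 * 0.523 = 7.0134

7.0134 m/s


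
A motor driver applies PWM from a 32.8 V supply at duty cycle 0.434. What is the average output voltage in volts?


V_avg = V_supply * D = 32.8*0.434 = 14.2352

14.2352 V


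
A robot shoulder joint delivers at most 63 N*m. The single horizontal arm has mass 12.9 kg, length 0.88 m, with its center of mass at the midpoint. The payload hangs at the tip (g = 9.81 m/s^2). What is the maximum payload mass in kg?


tau_arm = m_arm*g*(L/2) = 12.9*9.81*0.88/2 = 55.6816 N*m
tau_payload = tau_max - tau_arm = 63 - 55.6816 = 7.3184
m_payload = tau_payload / (g*L) = 7.3184 / (9.81*0.88) = 0.8477

0.8477 kg


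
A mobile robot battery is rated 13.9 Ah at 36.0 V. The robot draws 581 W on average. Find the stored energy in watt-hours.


E = capacity * V = 13.9*36.0 = 500.4000

500.4000 Wh


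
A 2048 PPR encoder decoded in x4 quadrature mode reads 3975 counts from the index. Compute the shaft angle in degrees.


angle = counts * 360 / (PPR*4) = 3975 * 360 / 8192 = 174.6826

174.6826 degrees


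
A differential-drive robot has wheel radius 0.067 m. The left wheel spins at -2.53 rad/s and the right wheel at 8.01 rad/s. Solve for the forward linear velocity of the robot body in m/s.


v = r*(wR + wL)/2 = 0.067*(8.01 + -2.53)/2 = 0.1836

0.1836 m/s


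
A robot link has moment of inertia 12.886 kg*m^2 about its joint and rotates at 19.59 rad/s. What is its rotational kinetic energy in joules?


KE = (1/2)*I*omega^2 = 0.5*12.886*19.59^2 = 2472.6179

2472.6179 J


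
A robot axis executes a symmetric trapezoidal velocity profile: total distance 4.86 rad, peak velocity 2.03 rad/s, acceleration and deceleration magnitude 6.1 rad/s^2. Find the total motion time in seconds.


t_acc = v/a = 2.03/6.1 = 0.332787 s
d_acc = v^2/(2a) = 0.337779 rad (each ramp)
d_cruise = 4.86 - 2*0.337779 = 4.184442 rad
t_cruise = 4.184442/2.03 = 2.061301 s
t_total = 2*0.332787 + 2.061301 = 2.7269

2.7269 s


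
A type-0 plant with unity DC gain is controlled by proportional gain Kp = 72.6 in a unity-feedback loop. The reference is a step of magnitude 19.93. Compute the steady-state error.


e_ss = R/(1 + Kp) = 19.93/(1 + 72.6) = 19.93/73.6000 = 0.2708

0.2708


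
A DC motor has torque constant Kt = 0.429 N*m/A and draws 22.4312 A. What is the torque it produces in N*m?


tau = Kt * I = 0.429*22.4312 = 9.6230

9.6230 N*m


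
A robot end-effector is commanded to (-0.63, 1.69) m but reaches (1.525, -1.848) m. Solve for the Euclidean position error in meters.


dx = 1.525 - (-0.63) = 2.1550, dy = -1.848 - (1.69) = -3.5380
err = sqrt(4.644025 + 12.517444) = 4.1426

4.1426 m


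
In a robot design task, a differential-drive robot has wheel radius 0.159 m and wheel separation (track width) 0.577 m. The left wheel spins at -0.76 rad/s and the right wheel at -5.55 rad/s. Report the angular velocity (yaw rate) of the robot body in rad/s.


omega = r*(wR - wL)/L = 0.159*(-5.55 - (-0.76))/0.577 = -1.3199

-1.3199 rad/s


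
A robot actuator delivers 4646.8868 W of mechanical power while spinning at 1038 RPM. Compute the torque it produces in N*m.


omega = 1038 * 2*pi/60 = 108.699106 rad/s
tau = P / omega = 4646.8868 / 108.699106 = 42.7500

42.7500 N*m


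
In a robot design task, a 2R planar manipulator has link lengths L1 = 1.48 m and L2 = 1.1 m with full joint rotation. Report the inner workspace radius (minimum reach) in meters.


r_min = |L1 - L2| = |1.48 - 1.1| = 0.3800

0.3800 m


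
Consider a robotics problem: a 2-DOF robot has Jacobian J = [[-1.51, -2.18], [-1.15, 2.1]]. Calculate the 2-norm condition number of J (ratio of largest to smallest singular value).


JJ^T eigenvalues: trace(JJ^T) = 12.7650, det(JJ^T) = det(J)^2 = 32.23968400
s_max^2 = (12.7650 + sqrt(33.98648900))/2 = 9.29739661
s_min^2 = (12.7650 - sqrt(33.98648900))/2 = 3.46760339
kappa = s_max/s_min = sqrt(9.29739661/3.46760339) = 1.6374

1.6374


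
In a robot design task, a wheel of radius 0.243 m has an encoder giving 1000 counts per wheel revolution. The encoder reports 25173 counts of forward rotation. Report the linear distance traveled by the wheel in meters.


revs = 25173/1000 = 25.173000
d = revs * 2*pi*r = 25.173000 * 2*pi*0.243 = 38.4345

38.4345 m


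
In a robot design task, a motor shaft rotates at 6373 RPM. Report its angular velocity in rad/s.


omega = 6373 * 2*pi/60 = 667.3790

667.3790 rad/s


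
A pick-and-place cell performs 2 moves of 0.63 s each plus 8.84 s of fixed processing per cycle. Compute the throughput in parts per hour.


T_cycle = 2*0.63 + 8.84 = 10.1000 s
rate = 3600/T = 356.4356

356.4356 parts/hour


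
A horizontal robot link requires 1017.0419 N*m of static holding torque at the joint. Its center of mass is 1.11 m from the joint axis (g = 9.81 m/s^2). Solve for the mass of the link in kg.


m = tau / (g*L) = 1017.0419 / (9.81 * 1.11) = 93.4000

93.4000 kg


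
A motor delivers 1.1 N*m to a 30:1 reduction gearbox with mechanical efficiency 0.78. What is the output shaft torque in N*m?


tau_out = tau_in * N * eta = 1.1 * 30 * 0.78 = 25.7400

25.7400 N*m


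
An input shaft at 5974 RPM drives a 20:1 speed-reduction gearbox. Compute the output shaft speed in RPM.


omega_out = omega_in / N = 5974 / 20 = 298.7000

298.7000 RPM


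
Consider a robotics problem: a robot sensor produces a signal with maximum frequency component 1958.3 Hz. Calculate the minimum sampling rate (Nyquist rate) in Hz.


f_s,min = 2*f_max = 2*1958.3 = 3916.6000

3916.6000 Hz


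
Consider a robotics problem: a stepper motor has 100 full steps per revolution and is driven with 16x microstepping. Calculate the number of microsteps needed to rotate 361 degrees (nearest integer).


step_size = 360/(100*16) = 360/1600 = 0.225000 deg
n = 361/(360/1600) = 361*1600/360 = 1604.4444 -> 1604

1604 steps


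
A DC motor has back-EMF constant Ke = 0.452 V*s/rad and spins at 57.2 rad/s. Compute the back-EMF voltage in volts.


V_emf = Ke * omega = 0.452*57.2 = 25.8544

25.8544 V


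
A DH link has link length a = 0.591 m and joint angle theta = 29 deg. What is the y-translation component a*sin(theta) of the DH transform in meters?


a*sin(theta) = 0.591*sin(29 deg) = 0.2865

0.2865 m


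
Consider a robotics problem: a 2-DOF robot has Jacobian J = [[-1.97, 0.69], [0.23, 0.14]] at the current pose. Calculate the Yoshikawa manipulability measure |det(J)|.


det(J) = -1.97*0.14 - (0.69)*(0.23) = -0.4345
|det(J)| = 0.4345

0.4345


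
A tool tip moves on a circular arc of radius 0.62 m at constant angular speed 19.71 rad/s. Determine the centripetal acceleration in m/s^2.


a_c = omega^2 * r = 19.71^2 * 0.62 = 240.8601

240.8601 m/s^2


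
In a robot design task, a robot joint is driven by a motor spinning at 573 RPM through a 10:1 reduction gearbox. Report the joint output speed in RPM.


omega_joint = omega_motor / N = 573 / 10 = 57.3000

57.3000 RPM


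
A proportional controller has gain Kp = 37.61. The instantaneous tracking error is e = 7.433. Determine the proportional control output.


u_P = Kp * e = 37.61 * 7.433 = 279.5551

279.5551


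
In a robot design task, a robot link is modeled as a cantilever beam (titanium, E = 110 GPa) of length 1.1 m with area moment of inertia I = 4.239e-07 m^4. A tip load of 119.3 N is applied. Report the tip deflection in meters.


delta = F*L^3/(3*E*I) = 119.3*1.1^3/(3*1.100e+11*4.239e-07)
      = 158.7883/139887 = 0.0011

0.0011 m


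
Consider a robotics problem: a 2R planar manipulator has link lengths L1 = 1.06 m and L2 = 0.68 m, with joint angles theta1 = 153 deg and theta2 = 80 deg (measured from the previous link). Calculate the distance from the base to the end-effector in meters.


x = L1*cos(th1) + L2*cos(th1+th2) = -1.353701
y = L1*sin(th1) + L2*sin(th1+th2) = -0.061842
d = sqrt(x^2 + y^2) = sqrt(1.832506 + 0.003824) = 1.3551

1.3551 m


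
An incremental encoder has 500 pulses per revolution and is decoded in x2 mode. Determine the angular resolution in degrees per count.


resolution = 360 / (PPR * 2) = 360 / 1000 = 0.3600

0.3600 degrees


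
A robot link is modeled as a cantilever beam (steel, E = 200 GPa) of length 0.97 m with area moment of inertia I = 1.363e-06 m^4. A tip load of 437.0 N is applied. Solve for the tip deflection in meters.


delta = F*L^3/(3*E*I) = 437.0*0.97^3/(3*2.000e+11*1.363e-06)
      = 398.838101/817800 = 4.8770e-04

4.8770e-04 m


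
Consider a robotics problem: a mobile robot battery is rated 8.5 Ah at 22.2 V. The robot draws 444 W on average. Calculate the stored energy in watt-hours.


E = capacity * V = 8.5*22.2 = 188.7000

188.7000 Wh


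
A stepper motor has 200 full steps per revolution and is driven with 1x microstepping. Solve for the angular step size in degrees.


step = 360/(200*1) = 360/200 = 1.8000

1.8000 degrees


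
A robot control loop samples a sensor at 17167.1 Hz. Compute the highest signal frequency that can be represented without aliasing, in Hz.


f_max = f_s/2 = 17167.1/2 = 8583.5500

8583.5500 Hz


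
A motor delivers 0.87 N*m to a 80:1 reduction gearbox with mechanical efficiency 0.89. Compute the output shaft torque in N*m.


tau_out = tau_in * N * eta = 0.87 * 80 * 0.89 = 61.9440

61.9440 N*m


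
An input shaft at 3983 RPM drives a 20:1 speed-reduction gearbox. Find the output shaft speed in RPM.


omega_out = omega_in / N = 3983 / 20 = 199.1500

199.1500 RPM


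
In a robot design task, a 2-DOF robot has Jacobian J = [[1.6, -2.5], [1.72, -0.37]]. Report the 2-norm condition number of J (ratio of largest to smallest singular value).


JJ^T eigenvalues: trace(JJ^T) = 11.9053, det(JJ^T) = det(J)^2 = 13.74926400
s_max^2 = (11.9053 + sqrt(86.73911209))/2 = 10.60934175
s_min^2 = (11.9053 - sqrt(86.73911209))/2 = 1.29595825
kappa = s_max/s_min = sqrt(10.60934175/1.29595825) = 2.8612

2.8612


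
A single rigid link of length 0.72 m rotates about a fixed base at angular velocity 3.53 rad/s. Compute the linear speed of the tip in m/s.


v = L*omega = 0.72 * 3.53 = 2.5416

2.5416 m/s


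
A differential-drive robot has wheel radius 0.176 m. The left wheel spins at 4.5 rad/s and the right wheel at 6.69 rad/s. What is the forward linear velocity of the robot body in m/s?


v = r*(wR + wL)/2 = 0.176*(6.69 + 4.5)/2 = 0.9847

0.9847 m/s


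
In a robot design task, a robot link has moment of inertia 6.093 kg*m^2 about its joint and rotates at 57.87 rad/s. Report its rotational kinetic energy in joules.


KE = (1/2)*I*omega^2 = 0.5*6.093*57.87^2 = 10202.5363

10202.5363 J


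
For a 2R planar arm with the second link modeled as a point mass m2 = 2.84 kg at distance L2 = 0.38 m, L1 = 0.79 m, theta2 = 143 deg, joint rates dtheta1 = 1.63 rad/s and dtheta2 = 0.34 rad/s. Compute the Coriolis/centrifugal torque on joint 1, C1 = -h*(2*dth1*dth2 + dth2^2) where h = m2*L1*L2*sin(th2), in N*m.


h = m2*L1*L2*sin(th2) = 2.84*0.79*0.38*sin(143 deg) = 0.513088
C1 = -h*(2*1.63*0.34 + 0.34^2) = -0.513088*1.2240 = -0.6280

-0.6280 N*m


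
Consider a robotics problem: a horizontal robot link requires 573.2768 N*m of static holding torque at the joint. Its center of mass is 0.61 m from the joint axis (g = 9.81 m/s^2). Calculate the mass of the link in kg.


m = tau / (g*L) = 573.2768 / (9.81 * 0.61) = 95.8000

95.8000 kg


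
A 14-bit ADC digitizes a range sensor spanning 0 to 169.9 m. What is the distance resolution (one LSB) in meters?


res = range / 2^n = 169.9/2^14 = 169.9/16384 = 0.0104

0.0104 m


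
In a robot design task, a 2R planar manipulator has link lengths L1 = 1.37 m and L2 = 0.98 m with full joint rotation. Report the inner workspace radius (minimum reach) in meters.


r_min = |L1 - L2| = |1.37 - 0.98| = 0.3900

0.3900 m


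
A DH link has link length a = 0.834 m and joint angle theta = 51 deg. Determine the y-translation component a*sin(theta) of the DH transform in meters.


a*sin(theta) = 0.834*sin(51 deg) = 0.6481

0.6481 m


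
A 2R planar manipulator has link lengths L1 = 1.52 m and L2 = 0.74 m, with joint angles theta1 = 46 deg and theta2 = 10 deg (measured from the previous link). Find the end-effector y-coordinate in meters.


y = L1*sin(th1) + L2*sin(th1+th2) = 1.52*sin(46 deg) + 0.74*sin(56 deg) = 1.7069

1.7069 m


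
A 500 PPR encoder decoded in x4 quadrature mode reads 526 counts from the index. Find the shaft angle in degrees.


angle = counts * 360 / (PPR*4) = 526 * 360 / 2000 = 94.6800

94.6800 degrees


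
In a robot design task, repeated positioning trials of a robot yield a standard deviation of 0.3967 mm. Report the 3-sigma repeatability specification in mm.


repeatability = 3*sigma = 3*0.3967 = 1.1901

1.1901 mm


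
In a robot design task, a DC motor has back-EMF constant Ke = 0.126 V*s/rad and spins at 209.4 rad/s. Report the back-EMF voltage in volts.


V_emf = Ke * omega = 0.126*209.4 = 26.3844

26.3844 V


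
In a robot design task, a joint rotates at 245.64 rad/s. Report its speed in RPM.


RPM = 245.64 * 60/(2*pi) = 2345.6892

2345.6892 RPM


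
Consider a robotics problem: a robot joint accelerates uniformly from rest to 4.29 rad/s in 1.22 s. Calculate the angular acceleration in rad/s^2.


alpha = delta_omega / t = 4.29 / 1.22 = 3.5164

3.5164 rad/s^2


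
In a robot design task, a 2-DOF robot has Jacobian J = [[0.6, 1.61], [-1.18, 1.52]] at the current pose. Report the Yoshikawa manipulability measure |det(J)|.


det(J) = 0.6*1.52 - (1.61)*(-1.18) = 2.8118
|det(J)| = 2.8118

2.8118


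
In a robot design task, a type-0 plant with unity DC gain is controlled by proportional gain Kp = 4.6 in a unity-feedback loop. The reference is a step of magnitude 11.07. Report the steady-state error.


e_ss = R/(1 + Kp) = 11.07/(1 + 4.6) = 11.07/5.6000 = 1.9768

1.9768


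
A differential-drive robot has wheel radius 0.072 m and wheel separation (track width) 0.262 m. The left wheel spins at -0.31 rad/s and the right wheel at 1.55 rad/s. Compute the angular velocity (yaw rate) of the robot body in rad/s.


omega = r*(wR - wL)/L = 0.072*(1.55 - (-0.31))/0.262 = 0.5111

0.5111 rad/s


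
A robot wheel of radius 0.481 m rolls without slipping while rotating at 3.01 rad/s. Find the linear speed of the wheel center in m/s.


v = omega * r = 3.01 * 0.481 = 1.4478

1.4478 m/s


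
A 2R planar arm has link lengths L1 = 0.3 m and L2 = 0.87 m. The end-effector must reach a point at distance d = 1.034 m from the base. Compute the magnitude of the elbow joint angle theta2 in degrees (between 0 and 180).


cos(th2) = (d^2 - L1^2 - L2^2)/(2*L1*L2) = (1.034^2 - 0.3^2 - 0.87^2)/(2*0.3*0.87) = 0.42577778
th2 = acos(0.42577778) = 64.8001 deg

64.8001 degrees


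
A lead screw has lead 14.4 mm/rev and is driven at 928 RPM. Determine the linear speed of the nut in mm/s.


v = lead * (RPM/60) = 14.4*928/60 = 222.7200

222.7200 mm/s


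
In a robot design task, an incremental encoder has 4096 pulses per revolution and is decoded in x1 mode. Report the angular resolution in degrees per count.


resolution = 360 / (PPR * 1) = 360 / 4096 = 0.0879

0.0879 degrees


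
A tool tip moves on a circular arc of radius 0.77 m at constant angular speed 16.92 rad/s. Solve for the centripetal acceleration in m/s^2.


a_c = omega^2 * r = 16.92^2 * 0.77 = 220.4405

220.4405 m/s^2


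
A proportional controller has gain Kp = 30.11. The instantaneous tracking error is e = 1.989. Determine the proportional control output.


u_P = Kp * e = 30.11 * 1.989 = 59.8888

59.8888


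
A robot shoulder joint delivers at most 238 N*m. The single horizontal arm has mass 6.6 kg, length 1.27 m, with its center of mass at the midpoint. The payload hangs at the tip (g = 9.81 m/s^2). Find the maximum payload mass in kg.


tau_arm = m_arm*g*(L/2) = 6.6*9.81*1.27/2 = 41.1137 N*m
tau_payload = tau_max - tau_arm = 238 - 41.1137 = 196.8863
m_payload = tau_payload / (g*L) = 196.8863 / (9.81*1.27) = 15.8031

15.8031 kg


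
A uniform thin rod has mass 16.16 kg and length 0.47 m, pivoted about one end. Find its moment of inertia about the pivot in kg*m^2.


I = (1/3)*m*L^2 = (1/3)*16.16*0.47^2 = 1.1899

1.1899 kg*m^2


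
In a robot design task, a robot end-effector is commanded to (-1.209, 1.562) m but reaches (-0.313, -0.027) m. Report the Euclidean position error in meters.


dx = -0.313 - (-1.209) = 0.8960, dy = -0.027 - (1.562) = -1.5890
err = sqrt(0.802816 + 2.524921) = 1.8242

1.8242 m


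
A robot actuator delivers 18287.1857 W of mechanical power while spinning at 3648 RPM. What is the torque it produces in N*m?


omega = 3648 * 2*pi/60 = 382.017667 rad/s
tau = P / omega = 18287.1857 / 382.017667 = 47.8700

47.8700 N*m


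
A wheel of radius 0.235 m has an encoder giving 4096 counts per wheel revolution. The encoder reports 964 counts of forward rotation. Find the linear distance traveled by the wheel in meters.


revs = 964/4096 = 0.235352
d = revs * 2*pi*r = 0.235352 * 2*pi*0.235 = 0.3475

0.3475 m


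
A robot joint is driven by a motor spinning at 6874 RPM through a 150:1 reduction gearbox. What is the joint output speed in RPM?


omega_joint = omega_motor / N = 6874 / 150 = 45.8267

45.8267 RPM


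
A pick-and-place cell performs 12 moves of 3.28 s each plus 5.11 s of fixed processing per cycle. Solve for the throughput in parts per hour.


T_cycle = 12*3.28 + 5.11 = 44.4700 s
rate = 3600/T = 80.9535

80.9535 parts/hour


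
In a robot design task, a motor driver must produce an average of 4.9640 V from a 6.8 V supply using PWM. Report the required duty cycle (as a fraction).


D = V_avg/V_supply = 4.9640/6.8 = 0.7300

0.7300


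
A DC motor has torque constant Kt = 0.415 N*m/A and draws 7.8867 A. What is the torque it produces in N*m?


tau = Kt * I = 0.415*7.8867 = 3.2730

3.2730 N*m


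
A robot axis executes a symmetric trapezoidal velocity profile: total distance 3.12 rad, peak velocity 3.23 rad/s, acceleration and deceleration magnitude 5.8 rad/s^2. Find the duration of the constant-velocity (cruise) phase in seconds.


t_acc = v/a = 0.556897 s, d_acc = v^2/(2a) = 0.899388 rad each
d_cruise = 3.12 - 2*0.899388 = 1.321224 rad
t_cruise = d_cruise/v = 1.321224/3.23 = 0.4090

0.4090 s


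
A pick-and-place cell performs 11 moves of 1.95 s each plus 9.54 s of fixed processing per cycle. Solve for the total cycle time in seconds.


T = 11*1.95 + 9.54 = 30.9900

30.9900 s


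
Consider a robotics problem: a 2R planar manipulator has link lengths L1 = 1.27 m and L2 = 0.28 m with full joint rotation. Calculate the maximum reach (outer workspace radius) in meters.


r_max = L1 + L2 = 1.27 + 0.28 = 1.5500

1.5500 m


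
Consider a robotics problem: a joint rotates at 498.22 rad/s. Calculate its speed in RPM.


RPM = 498.22 * 60/(2*pi) = 4757.6505

4757.6505 RPM


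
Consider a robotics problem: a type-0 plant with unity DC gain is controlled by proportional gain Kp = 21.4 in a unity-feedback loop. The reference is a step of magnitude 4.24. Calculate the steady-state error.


e_ss = R/(1 + Kp) = 4.24/(1 + 21.4) = 4.24/22.4000 = 0.1893

0.1893


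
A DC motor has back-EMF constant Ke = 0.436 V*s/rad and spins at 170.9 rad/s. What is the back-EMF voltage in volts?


V_emf = Ke * omega = 0.436*170.9 = 74.5124

74.5124 V


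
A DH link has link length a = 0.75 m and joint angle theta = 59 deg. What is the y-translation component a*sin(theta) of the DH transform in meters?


a*sin(theta) = 0.75*sin(59 deg) = 0.6429

0.6429 m


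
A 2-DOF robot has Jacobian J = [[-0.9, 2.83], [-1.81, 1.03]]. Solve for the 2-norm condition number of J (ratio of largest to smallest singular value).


JJ^T eigenvalues: trace(JJ^T) = 13.1559, det(JJ^T) = det(J)^2 = 17.60054209
s_max^2 = (13.1559 + sqrt(102.67553645))/2 = 11.64439689
s_min^2 = (13.1559 - sqrt(102.67553645))/2 = 1.51150311
kappa = s_max/s_min = sqrt(11.64439689/1.51150311) = 2.7756

2.7756


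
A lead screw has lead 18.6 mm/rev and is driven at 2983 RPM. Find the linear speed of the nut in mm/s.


v = lead * (RPM/60) = 18.6*2983/60 = 924.7300

924.7300 mm/s


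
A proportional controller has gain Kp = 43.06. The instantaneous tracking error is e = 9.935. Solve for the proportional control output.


u_P = Kp * e = 43.06 * 9.935 = 427.8011

427.8011


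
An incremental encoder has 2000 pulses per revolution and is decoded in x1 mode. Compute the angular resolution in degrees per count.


resolution = 360 / (PPR * 1) = 360 / 2000 = 0.1800

0.1800 degrees


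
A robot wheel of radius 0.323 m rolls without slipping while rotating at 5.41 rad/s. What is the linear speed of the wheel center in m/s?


v = omega * r = 5.41 * 0.323 = 1.7474

1.7474 m/s


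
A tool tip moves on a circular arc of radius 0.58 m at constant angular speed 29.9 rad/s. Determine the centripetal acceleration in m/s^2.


a_c = omega^2 * r = 29.9^2 * 0.58 = 518.5258

518.5258 m/s^2


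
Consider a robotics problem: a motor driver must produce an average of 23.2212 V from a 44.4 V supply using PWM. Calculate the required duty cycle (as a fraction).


D = V_avg/V_supply = 23.2212/44.4 = 0.5230

0.5230


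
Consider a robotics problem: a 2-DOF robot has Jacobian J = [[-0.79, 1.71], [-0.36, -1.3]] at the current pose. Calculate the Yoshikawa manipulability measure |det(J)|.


det(J) = -0.79*-1.3 - (1.71)*(-0.36) = 1.6426
|det(J)| = 1.6426

1.6426


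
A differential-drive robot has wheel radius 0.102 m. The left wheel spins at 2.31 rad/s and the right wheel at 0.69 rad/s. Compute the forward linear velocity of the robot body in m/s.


v = r*(wR + wL)/2 = 0.102*(0.69 + 2.31)/2 = 0.1530

0.1530 m/s


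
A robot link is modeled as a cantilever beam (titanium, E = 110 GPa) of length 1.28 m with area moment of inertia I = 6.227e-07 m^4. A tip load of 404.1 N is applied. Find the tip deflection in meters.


delta = F*L^3/(3*E*I) = 404.1*1.28^3/(3*1.100e+11*6.227e-07)
      = 847.4591232/205491 = 0.0041

0.0041 m


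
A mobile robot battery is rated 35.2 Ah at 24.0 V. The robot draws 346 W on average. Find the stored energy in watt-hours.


E = capacity * V = 35.2*24.0 = 844.8000

844.8000 Wh


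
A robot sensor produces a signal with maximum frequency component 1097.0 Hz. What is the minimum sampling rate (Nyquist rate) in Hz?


f_s,min = 2*f_max = 2*1097.0 = 2194.0000

2194.0000 Hz


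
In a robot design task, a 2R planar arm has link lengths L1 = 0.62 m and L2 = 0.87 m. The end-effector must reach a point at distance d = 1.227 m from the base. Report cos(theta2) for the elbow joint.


cos(th2) = (d^2 - L1^2 - L2^2)/(2*L1*L2) = (1.227^2 - 0.62^2 - 0.87^2)/(2*0.62*0.87) = 0.3376

0.3376


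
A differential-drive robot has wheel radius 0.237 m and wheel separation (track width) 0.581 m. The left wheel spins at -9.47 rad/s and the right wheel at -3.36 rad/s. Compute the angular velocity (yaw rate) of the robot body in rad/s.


omega = r*(wR - wL)/L = 0.237*(-3.36 - (-9.47))/0.581 = 2.4924

2.4924 rad/s


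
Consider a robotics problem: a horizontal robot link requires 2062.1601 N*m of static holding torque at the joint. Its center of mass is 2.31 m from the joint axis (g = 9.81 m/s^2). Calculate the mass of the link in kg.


m = tau / (g*L) = 2062.1601 / (9.81 * 2.31) = 91.0000

91.0000 kg


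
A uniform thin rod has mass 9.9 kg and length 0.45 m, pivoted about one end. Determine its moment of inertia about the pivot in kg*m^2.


I = (1/3)*m*L^2 = (1/3)*9.9*0.45^2 = 0.6683

0.6683 kg*m^2


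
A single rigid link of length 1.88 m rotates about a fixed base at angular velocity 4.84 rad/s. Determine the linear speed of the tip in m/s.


v = L*omega = 1.88 * 4.84 = 9.0992

9.0992 m/s


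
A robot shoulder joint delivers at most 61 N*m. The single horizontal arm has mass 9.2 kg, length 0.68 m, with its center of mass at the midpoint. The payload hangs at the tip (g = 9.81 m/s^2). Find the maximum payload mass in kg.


tau_arm = m_arm*g*(L/2) = 9.2*9.81*0.68/2 = 30.6857 N*m
tau_payload = tau_max - tau_arm = 61 - 30.6857 = 30.3143
m_payload = tau_payload / (g*L) = 30.3143 / (9.81*0.68) = 4.5443

4.5443 kg


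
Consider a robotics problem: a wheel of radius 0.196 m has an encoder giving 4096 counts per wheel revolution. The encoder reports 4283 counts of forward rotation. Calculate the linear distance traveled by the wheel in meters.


revs = 4283/4096 = 1.045654
d = revs * 2*pi*r = 1.045654 * 2*pi*0.196 = 1.2877

1.2877 m


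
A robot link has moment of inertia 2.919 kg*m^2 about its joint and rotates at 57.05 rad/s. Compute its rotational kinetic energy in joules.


KE = (1/2)*I*omega^2 = 0.5*2.919*57.05^2 = 4750.2383

4750.2383 J


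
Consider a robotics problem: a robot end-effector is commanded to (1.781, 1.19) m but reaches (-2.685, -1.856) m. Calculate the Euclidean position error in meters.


dx = -2.685 - (1.781) = -4.4660, dy = -1.856 - (1.19) = -3.0460
err = sqrt(19.945156 + 9.278116) = 5.4059

5.4059 m


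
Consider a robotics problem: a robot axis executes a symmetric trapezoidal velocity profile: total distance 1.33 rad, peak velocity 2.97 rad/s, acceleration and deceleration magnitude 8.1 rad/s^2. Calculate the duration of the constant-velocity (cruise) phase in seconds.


t_acc = v/a = 0.366667 s, d_acc = v^2/(2a) = 0.544500 rad each
d_cruise = 1.33 - 2*0.544500 = 0.241000 rad
t_cruise = d_cruise/v = 0.241000/2.97 = 0.0811

0.0811 s


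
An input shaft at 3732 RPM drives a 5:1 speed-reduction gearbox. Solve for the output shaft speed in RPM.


omega_out = omega_in / N = 3732 / 5 = 746.4000

746.4000 RPM


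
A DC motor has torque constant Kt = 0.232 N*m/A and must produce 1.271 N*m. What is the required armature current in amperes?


I = tau / Kt = 1.271/0.232 = 5.4784

5.4784 A


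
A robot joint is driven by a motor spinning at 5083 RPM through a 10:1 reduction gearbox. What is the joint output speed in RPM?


omega_joint = omega_motor / N = 5083 / 10 = 508.3000

508.3000 RPM


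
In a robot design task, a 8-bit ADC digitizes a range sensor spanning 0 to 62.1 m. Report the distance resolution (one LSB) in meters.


res = range / 2^n = 62.1/2^8 = 62.1/256 = 0.2426

0.2426 m


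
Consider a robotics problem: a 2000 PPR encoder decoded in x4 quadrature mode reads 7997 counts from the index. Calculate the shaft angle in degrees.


angle = counts * 360 / (PPR*4) = 7997 * 360 / 8000 = 359.8650

359.8650 degrees


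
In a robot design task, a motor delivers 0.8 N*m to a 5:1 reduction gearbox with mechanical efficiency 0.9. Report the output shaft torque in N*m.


tau_out = tau_in * N * eta = 0.8 * 5 * 0.9 = 3.6000

3.6000 N*m


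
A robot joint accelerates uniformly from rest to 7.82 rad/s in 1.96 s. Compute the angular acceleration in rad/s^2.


alpha = delta_omega / t = 7.82 / 1.96 = 3.9898

3.9898 rad/s^2


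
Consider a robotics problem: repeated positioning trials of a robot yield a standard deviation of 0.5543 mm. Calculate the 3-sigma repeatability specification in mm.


repeatability = 3*sigma = 3*0.5543 = 1.6629

1.6629 mm


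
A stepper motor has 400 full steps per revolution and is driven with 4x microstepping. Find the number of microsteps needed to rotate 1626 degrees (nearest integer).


step_size = 360/(400*4) = 360/1600 = 0.225000 deg
n = 1626/(360/1600) = 1626*1600/360 = 7226.6667 -> 7227

7227 steps
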